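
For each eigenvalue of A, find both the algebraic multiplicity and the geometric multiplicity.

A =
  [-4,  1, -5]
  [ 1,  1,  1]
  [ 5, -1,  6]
λ = 1: alg = 3, geom = 1

Step 1 — factor the characteristic polynomial to read off the algebraic multiplicities:
  χ_A(x) = (x - 1)^3

Step 2 — compute geometric multiplicities via the rank-nullity identity g(λ) = n − rank(A − λI):
  rank(A − (1)·I) = 2, so dim ker(A − (1)·I) = n − 2 = 1

Summary:
  λ = 1: algebraic multiplicity = 3, geometric multiplicity = 1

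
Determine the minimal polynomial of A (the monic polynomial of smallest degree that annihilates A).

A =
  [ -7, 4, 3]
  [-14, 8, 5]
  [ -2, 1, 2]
x^3 - 3*x^2 + 3*x - 1

The characteristic polynomial is χ_A(x) = (x - 1)^3, so the eigenvalues are known. The minimal polynomial is
  m_A(x) = Π_λ (x − λ)^{k_λ}
where k_λ is the size of the *largest* Jordan block for λ (equivalently, the smallest k with (A − λI)^k v = 0 for every generalised eigenvector v of λ).

  λ = 1: largest Jordan block has size 3, contributing (x − 1)^3

So m_A(x) = (x - 1)^3 = x^3 - 3*x^2 + 3*x - 1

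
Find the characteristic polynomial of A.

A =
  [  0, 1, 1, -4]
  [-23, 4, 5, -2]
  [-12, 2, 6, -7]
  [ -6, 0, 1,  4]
x^4 - 14*x^3 + 72*x^2 - 162*x + 135

Expanding det(x·I − A) (e.g. by cofactor expansion or by noting that A is similar to its Jordan form J, which has the same characteristic polynomial as A) gives
  χ_A(x) = x^4 - 14*x^3 + 72*x^2 - 162*x + 135
which factors as (x - 5)*(x - 3)^3. The eigenvalues (with algebraic multiplicities) are λ = 3 with multiplicity 3, λ = 5 with multiplicity 1.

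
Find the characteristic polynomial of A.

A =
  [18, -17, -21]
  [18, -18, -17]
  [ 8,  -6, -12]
x^3 + 12*x^2 + 48*x + 64

Expanding det(x·I − A) (e.g. by cofactor expansion or by noting that A is similar to its Jordan form J, which has the same characteristic polynomial as A) gives
  χ_A(x) = x^3 + 12*x^2 + 48*x + 64
which factors as (x + 4)^3. The eigenvalues (with algebraic multiplicities) are λ = -4 with multiplicity 3.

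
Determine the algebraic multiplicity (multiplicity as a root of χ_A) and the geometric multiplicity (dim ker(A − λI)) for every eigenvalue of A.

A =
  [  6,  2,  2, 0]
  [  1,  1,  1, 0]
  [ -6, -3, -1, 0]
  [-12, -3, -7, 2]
λ = 2: alg = 4, geom = 2

Step 1 — factor the characteristic polynomial to read off the algebraic multiplicities:
  χ_A(x) = (x - 2)^4

Step 2 — compute geometric multiplicities via the rank-nullity identity g(λ) = n − rank(A − λI):
  rank(A − (2)·I) = 2, so dim ker(A − (2)·I) = n − 2 = 2

Summary:
  λ = 2: algebraic multiplicity = 4, geometric multiplicity = 2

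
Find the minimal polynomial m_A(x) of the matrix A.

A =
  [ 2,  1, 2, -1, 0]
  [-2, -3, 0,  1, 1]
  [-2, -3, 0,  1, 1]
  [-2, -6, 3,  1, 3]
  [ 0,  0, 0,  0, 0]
x^3

The characteristic polynomial is χ_A(x) = x^5, so the eigenvalues are known. The minimal polynomial is
  m_A(x) = Π_λ (x − λ)^{k_λ}
where k_λ is the size of the *largest* Jordan block for λ (equivalently, the smallest k with (A − λI)^k v = 0 for every generalised eigenvector v of λ).

  λ = 0: largest Jordan block has size 3, contributing (x − 0)^3

So m_A(x) = x^3 = x^3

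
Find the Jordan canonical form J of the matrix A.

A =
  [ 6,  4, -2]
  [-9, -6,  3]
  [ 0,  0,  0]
J_2(0) ⊕ J_1(0)

The characteristic polynomial is
  det(x·I − A) = x^3

Eigenvalues and multiplicities (the geometric multiplicity of λ is n − rank(A − λI), which equals the number of Jordan blocks for λ):
  λ = 0: algebraic multiplicity = 3, geometric multiplicity = 2

Determining the block sizes for each eigenvalue:
  λ = 0: 2 blocks summing to 3 forces exactly one block of size 2 and the rest size 1 → block sizes [2, 1]

Assembling the blocks gives a Jordan form
J =
  [0, 1, 0]
  [0, 0, 0]
  [0, 0, 0]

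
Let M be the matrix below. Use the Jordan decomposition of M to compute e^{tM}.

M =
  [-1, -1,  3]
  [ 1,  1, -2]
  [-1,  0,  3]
e^{tM} =
  [-2*t*exp(t) + exp(t), t^2*exp(t) - t*exp(t), t^2*exp(t) + 3*t*exp(t)]
  [t*exp(t), -t^2*exp(t)/2 + exp(t), -t^2*exp(t)/2 - 2*t*exp(t)]
  [-t*exp(t), t^2*exp(t)/2, t^2*exp(t)/2 + 2*t*exp(t) + exp(t)]

Strategy: write M = P · J · P⁻¹ where J is a Jordan canonical form, so e^{tM} = P · e^{tJ} · P⁻¹, and e^{tJ} can be computed block-by-block.

M has Jordan form
J =
  [1, 1, 0]
  [0, 1, 1]
  [0, 0, 1]
(up to reordering of blocks).

Per-block formulas:
  For a 3×3 Jordan block J_3(1): exp(t · J_3(1)) = e^(1t)·(I + t·N + (t^2/2)·N^2), where N is the 3×3 nilpotent shift.

After assembling e^{tJ} and conjugating by P, we get:

e^{tM} =
  [-2*t*exp(t) + exp(t), t^2*exp(t) - t*exp(t), t^2*exp(t) + 3*t*exp(t)]
  [t*exp(t), -t^2*exp(t)/2 + exp(t), -t^2*exp(t)/2 - 2*t*exp(t)]
  [-t*exp(t), t^2*exp(t)/2, t^2*exp(t)/2 + 2*t*exp(t) + exp(t)]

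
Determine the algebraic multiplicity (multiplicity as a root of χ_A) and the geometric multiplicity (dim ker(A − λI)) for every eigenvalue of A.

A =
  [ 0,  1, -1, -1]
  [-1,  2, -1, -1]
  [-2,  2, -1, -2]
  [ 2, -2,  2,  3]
λ = 1: alg = 4, geom = 3

Step 1 — factor the characteristic polynomial to read off the algebraic multiplicities:
  χ_A(x) = (x - 1)^4

Step 2 — compute geometric multiplicities via the rank-nullity identity g(λ) = n − rank(A − λI):
  rank(A − (1)·I) = 1, so dim ker(A − (1)·I) = n − 1 = 3

Summary:
  λ = 1: algebraic multiplicity = 4, geometric multiplicity = 3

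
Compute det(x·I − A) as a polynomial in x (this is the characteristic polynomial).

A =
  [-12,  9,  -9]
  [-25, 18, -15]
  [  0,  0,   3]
x^3 - 9*x^2 + 27*x - 27

Expanding det(x·I − A) (e.g. by cofactor expansion or by noting that A is similar to its Jordan form J, which has the same characteristic polynomial as A) gives
  χ_A(x) = x^3 - 9*x^2 + 27*x - 27
which factors as (x - 3)^3. The eigenvalues (with algebraic multiplicities) are λ = 3 with multiplicity 3.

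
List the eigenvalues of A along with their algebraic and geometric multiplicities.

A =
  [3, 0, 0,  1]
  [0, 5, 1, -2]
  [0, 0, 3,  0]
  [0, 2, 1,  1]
λ = 3: alg = 4, geom = 2

Step 1 — factor the characteristic polynomial to read off the algebraic multiplicities:
  χ_A(x) = (x - 3)^4

Step 2 — compute geometric multiplicities via the rank-nullity identity g(λ) = n − rank(A − λI):
  rank(A − (3)·I) = 2, so dim ker(A − (3)·I) = n − 2 = 2

Summary:
  λ = 3: algebraic multiplicity = 4, geometric multiplicity = 2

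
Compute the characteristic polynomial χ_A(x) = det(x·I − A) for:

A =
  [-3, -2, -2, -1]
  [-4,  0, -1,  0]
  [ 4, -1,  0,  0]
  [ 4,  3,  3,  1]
x^4 + 2*x^3 - 2*x - 1

Expanding det(x·I − A) (e.g. by cofactor expansion or by noting that A is similar to its Jordan form J, which has the same characteristic polynomial as A) gives
  χ_A(x) = x^4 + 2*x^3 - 2*x - 1
which factors as (x - 1)*(x + 1)^3. The eigenvalues (with algebraic multiplicities) are λ = -1 with multiplicity 3, λ = 1 with multiplicity 1.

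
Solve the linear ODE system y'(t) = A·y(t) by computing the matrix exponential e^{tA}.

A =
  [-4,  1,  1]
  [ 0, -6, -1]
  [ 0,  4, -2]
e^{tA} =
  [exp(-4*t), t^2*exp(-4*t) + t*exp(-4*t), t^2*exp(-4*t)/2 + t*exp(-4*t)]
  [0, -2*t*exp(-4*t) + exp(-4*t), -t*exp(-4*t)]
  [0, 4*t*exp(-4*t), 2*t*exp(-4*t) + exp(-4*t)]

Strategy: write A = P · J · P⁻¹ where J is a Jordan canonical form, so e^{tA} = P · e^{tJ} · P⁻¹, and e^{tJ} can be computed block-by-block.

A has Jordan form
J =
  [-4,  1,  0]
  [ 0, -4,  1]
  [ 0,  0, -4]
(up to reordering of blocks).

Per-block formulas:
  For a 3×3 Jordan block J_3(-4): exp(t · J_3(-4)) = e^(-4t)·(I + t·N + (t^2/2)·N^2), where N is the 3×3 nilpotent shift.

After assembling e^{tJ} and conjugating by P, we get:

e^{tA} =
  [exp(-4*t), t^2*exp(-4*t) + t*exp(-4*t), t^2*exp(-4*t)/2 + t*exp(-4*t)]
  [0, -2*t*exp(-4*t) + exp(-4*t), -t*exp(-4*t)]
  [0, 4*t*exp(-4*t), 2*t*exp(-4*t) + exp(-4*t)]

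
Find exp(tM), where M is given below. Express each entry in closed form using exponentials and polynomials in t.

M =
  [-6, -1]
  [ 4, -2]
e^{tM} =
  [-2*t*exp(-4*t) + exp(-4*t), -t*exp(-4*t)]
  [4*t*exp(-4*t), 2*t*exp(-4*t) + exp(-4*t)]

Strategy: write M = P · J · P⁻¹ where J is a Jordan canonical form, so e^{tM} = P · e^{tJ} · P⁻¹, and e^{tJ} can be computed block-by-block.

M has Jordan form
J =
  [-4,  1]
  [ 0, -4]
(up to reordering of blocks).

Per-block formulas:
  For a 2×2 Jordan block J_2(-4): exp(t · J_2(-4)) = e^(-4t)·(I + t·N), where N is the 2×2 nilpotent shift.

After assembling e^{tJ} and conjugating by P, we get:

e^{tM} =
  [-2*t*exp(-4*t) + exp(-4*t), -t*exp(-4*t)]
  [4*t*exp(-4*t), 2*t*exp(-4*t) + exp(-4*t)]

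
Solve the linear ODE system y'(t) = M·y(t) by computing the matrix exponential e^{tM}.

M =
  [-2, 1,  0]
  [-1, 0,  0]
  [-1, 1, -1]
e^{tM} =
  [-t*exp(-t) + exp(-t), t*exp(-t), 0]
  [-t*exp(-t), t*exp(-t) + exp(-t), 0]
  [-t*exp(-t), t*exp(-t), exp(-t)]

Strategy: write M = P · J · P⁻¹ where J is a Jordan canonical form, so e^{tM} = P · e^{tJ} · P⁻¹, and e^{tJ} can be computed block-by-block.

M has Jordan form
J =
  [-1,  1,  0]
  [ 0, -1,  0]
  [ 0,  0, -1]
(up to reordering of blocks).

Per-block formulas:
  For a 1×1 block at λ = -1: exp(t · [-1]) = [e^(-1t)].
  For a 2×2 Jordan block J_2(-1): exp(t · J_2(-1)) = e^(-1t)·(I + t·N), where N is the 2×2 nilpotent shift.

After assembling e^{tJ} and conjugating by P, we get:

e^{tM} =
  [-t*exp(-t) + exp(-t), t*exp(-t), 0]
  [-t*exp(-t), t*exp(-t) + exp(-t), 0]
  [-t*exp(-t), t*exp(-t), exp(-t)]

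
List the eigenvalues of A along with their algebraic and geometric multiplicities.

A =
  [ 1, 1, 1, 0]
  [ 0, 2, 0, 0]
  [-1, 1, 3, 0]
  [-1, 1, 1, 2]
λ = 2: alg = 4, geom = 3

Step 1 — factor the characteristic polynomial to read off the algebraic multiplicities:
  χ_A(x) = (x - 2)^4

Step 2 — compute geometric multiplicities via the rank-nullity identity g(λ) = n − rank(A − λI):
  rank(A − (2)·I) = 1, so dim ker(A − (2)·I) = n − 1 = 3

Summary:
  λ = 2: algebraic multiplicity = 4, geometric multiplicity = 3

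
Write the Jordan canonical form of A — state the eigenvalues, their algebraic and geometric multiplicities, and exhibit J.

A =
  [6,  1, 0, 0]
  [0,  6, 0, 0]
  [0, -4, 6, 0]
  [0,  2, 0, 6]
J_2(6) ⊕ J_1(6) ⊕ J_1(6)

The characteristic polynomial is
  det(x·I − A) = x^4 - 24*x^3 + 216*x^2 - 864*x + 1296 = (x - 6)^4

Eigenvalues and multiplicities (the geometric multiplicity of λ is n − rank(A − λI), which equals the number of Jordan blocks for λ):
  λ = 6: algebraic multiplicity = 4, geometric multiplicity = 3

Determining the block sizes for each eigenvalue:
  λ = 6: 3 blocks summing to 4 forces exactly one block of size 2 and the rest size 1 → block sizes [2, 1, 1]

Assembling the blocks gives a Jordan form
J =
  [6, 1, 0, 0]
  [0, 6, 0, 0]
  [0, 0, 6, 0]
  [0, 0, 0, 6]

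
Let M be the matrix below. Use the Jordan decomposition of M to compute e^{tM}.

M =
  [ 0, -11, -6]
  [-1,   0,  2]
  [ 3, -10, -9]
e^{tM} =
  [t^2*exp(-3*t) + 3*t*exp(-3*t) + exp(-3*t), -3*t^2*exp(-3*t) - 11*t*exp(-3*t), -2*t^2*exp(-3*t) - 6*t*exp(-3*t)]
  [-t*exp(-3*t), 3*t*exp(-3*t) + exp(-3*t), 2*t*exp(-3*t)]
  [t^2*exp(-3*t)/2 + 3*t*exp(-3*t), -3*t^2*exp(-3*t)/2 - 10*t*exp(-3*t), -t^2*exp(-3*t) - 6*t*exp(-3*t) + exp(-3*t)]

Strategy: write M = P · J · P⁻¹ where J is a Jordan canonical form, so e^{tM} = P · e^{tJ} · P⁻¹, and e^{tJ} can be computed block-by-block.

M has Jordan form
J =
  [-3,  1,  0]
  [ 0, -3,  1]
  [ 0,  0, -3]
(up to reordering of blocks).

Per-block formulas:
  For a 3×3 Jordan block J_3(-3): exp(t · J_3(-3)) = e^(-3t)·(I + t·N + (t^2/2)·N^2), where N is the 3×3 nilpotent shift.

After assembling e^{tJ} and conjugating by P, we get:

e^{tM} =
  [t^2*exp(-3*t) + 3*t*exp(-3*t) + exp(-3*t), -3*t^2*exp(-3*t) - 11*t*exp(-3*t), -2*t^2*exp(-3*t) - 6*t*exp(-3*t)]
  [-t*exp(-3*t), 3*t*exp(-3*t) + exp(-3*t), 2*t*exp(-3*t)]
  [t^2*exp(-3*t)/2 + 3*t*exp(-3*t), -3*t^2*exp(-3*t)/2 - 10*t*exp(-3*t), -t^2*exp(-3*t) - 6*t*exp(-3*t) + exp(-3*t)]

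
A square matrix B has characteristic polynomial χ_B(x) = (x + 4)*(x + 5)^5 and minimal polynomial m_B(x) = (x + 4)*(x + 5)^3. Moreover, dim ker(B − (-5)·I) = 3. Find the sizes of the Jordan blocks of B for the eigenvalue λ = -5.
Block sizes for λ = -5: [3, 1, 1]

Step 1 — from the characteristic polynomial, algebraic multiplicity of λ = -5 is 5. From dim ker(B − (-5)·I) = 3, there are exactly 3 Jordan blocks for λ = -5.
Step 2 — from the minimal polynomial, the factor (x + 5)^3 tells us the largest block for λ = -5 has size 3.
Step 3 — with total size 5, 3 blocks, and largest block 3, the block sizes (in nonincreasing order) are [3, 1, 1].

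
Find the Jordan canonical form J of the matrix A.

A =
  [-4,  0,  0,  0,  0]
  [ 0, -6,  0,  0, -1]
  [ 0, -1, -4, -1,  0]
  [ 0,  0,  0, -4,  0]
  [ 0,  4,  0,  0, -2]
J_3(-4) ⊕ J_1(-4) ⊕ J_1(-4)

The characteristic polynomial is
  det(x·I − A) = x^5 + 20*x^4 + 160*x^3 + 640*x^2 + 1280*x + 1024 = (x + 4)^5

Eigenvalues and multiplicities (the geometric multiplicity of λ is n − rank(A − λI), which equals the number of Jordan blocks for λ):
  λ = -4: algebraic multiplicity = 5, geometric multiplicity = 3

Determining the block sizes for each eigenvalue:
  λ = -4: with am = 5 and gm = 3, the partition is not yet determined (e.g. several partitions of 5 into 3 parts exist). Let N = A − (-4)·I. Computing rank(N^1) = 2, rank(N^2) = 1, rank(N^3) = 0; the number of blocks of size ≥ j is rank(N^{j−1}) − rank(N^j), giving [3, 1, 1]. So we have 1 block(s) of size 3, 2 block(s) of size 1 → block sizes [3, 1, 1]

Assembling the blocks gives a Jordan form
J =
  [-4,  1,  0,  0,  0]
  [ 0, -4,  1,  0,  0]
  [ 0,  0, -4,  0,  0]
  [ 0,  0,  0, -4,  0]
  [ 0,  0,  0,  0, -4]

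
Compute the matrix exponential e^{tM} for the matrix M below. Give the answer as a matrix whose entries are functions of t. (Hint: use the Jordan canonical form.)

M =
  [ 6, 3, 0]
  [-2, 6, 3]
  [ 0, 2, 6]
e^{tM} =
  [-3*t^2*exp(6*t) + exp(6*t), 3*t*exp(6*t), 9*t^2*exp(6*t)/2]
  [-2*t*exp(6*t), exp(6*t), 3*t*exp(6*t)]
  [-2*t^2*exp(6*t), 2*t*exp(6*t), 3*t^2*exp(6*t) + exp(6*t)]

Strategy: write M = P · J · P⁻¹ where J is a Jordan canonical form, so e^{tM} = P · e^{tJ} · P⁻¹, and e^{tJ} can be computed block-by-block.

M has Jordan form
J =
  [6, 1, 0]
  [0, 6, 1]
  [0, 0, 6]
(up to reordering of blocks).

Per-block formulas:
  For a 3×3 Jordan block J_3(6): exp(t · J_3(6)) = e^(6t)·(I + t·N + (t^2/2)·N^2), where N is the 3×3 nilpotent shift.

After assembling e^{tJ} and conjugating by P, we get:

e^{tM} =
  [-3*t^2*exp(6*t) + exp(6*t), 3*t*exp(6*t), 9*t^2*exp(6*t)/2]
  [-2*t*exp(6*t), exp(6*t), 3*t*exp(6*t)]
  [-2*t^2*exp(6*t), 2*t*exp(6*t), 3*t^2*exp(6*t) + exp(6*t)]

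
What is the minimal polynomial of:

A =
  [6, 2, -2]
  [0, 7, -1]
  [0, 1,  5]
x^2 - 12*x + 36

The characteristic polynomial is χ_A(x) = (x - 6)^3, so the eigenvalues are known. The minimal polynomial is
  m_A(x) = Π_λ (x − λ)^{k_λ}
where k_λ is the size of the *largest* Jordan block for λ (equivalently, the smallest k with (A − λI)^k v = 0 for every generalised eigenvector v of λ).

  λ = 6: largest Jordan block has size 2, contributing (x − 6)^2

So m_A(x) = (x - 6)^2 = x^2 - 12*x + 36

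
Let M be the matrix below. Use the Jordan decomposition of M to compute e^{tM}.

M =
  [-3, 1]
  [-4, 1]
e^{tM} =
  [-2*t*exp(-t) + exp(-t), t*exp(-t)]
  [-4*t*exp(-t), 2*t*exp(-t) + exp(-t)]

Strategy: write M = P · J · P⁻¹ where J is a Jordan canonical form, so e^{tM} = P · e^{tJ} · P⁻¹, and e^{tJ} can be computed block-by-block.

M has Jordan form
J =
  [-1,  1]
  [ 0, -1]
(up to reordering of blocks).

Per-block formulas:
  For a 2×2 Jordan block J_2(-1): exp(t · J_2(-1)) = e^(-1t)·(I + t·N), where N is the 2×2 nilpotent shift.

After assembling e^{tJ} and conjugating by P, we get:

e^{tM} =
  [-2*t*exp(-t) + exp(-t), t*exp(-t)]
  [-4*t*exp(-t), 2*t*exp(-t) + exp(-t)]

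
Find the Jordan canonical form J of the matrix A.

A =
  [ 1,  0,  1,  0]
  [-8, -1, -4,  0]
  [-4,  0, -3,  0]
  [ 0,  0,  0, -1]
J_2(-1) ⊕ J_1(-1) ⊕ J_1(-1)

The characteristic polynomial is
  det(x·I − A) = x^4 + 4*x^3 + 6*x^2 + 4*x + 1 = (x + 1)^4

Eigenvalues and multiplicities (the geometric multiplicity of λ is n − rank(A − λI), which equals the number of Jordan blocks for λ):
  λ = -1: algebraic multiplicity = 4, geometric multiplicity = 3

Determining the block sizes for each eigenvalue:
  λ = -1: 3 blocks summing to 4 forces exactly one block of size 2 and the rest size 1 → block sizes [2, 1, 1]

Assembling the blocks gives a Jordan form
J =
  [-1,  1,  0,  0]
  [ 0, -1,  0,  0]
  [ 0,  0, -1,  0]
  [ 0,  0,  0, -1]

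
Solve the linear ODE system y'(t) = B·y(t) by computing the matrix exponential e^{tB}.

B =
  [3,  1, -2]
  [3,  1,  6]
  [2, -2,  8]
e^{tB} =
  [-t*exp(4*t) + exp(4*t), t*exp(4*t), -2*t*exp(4*t)]
  [3*t*exp(4*t), -3*t*exp(4*t) + exp(4*t), 6*t*exp(4*t)]
  [2*t*exp(4*t), -2*t*exp(4*t), 4*t*exp(4*t) + exp(4*t)]

Strategy: write B = P · J · P⁻¹ where J is a Jordan canonical form, so e^{tB} = P · e^{tJ} · P⁻¹, and e^{tJ} can be computed block-by-block.

B has Jordan form
J =
  [4, 1, 0]
  [0, 4, 0]
  [0, 0, 4]
(up to reordering of blocks).

Per-block formulas:
  For a 1×1 block at λ = 4: exp(t · [4]) = [e^(4t)].
  For a 2×2 Jordan block J_2(4): exp(t · J_2(4)) = e^(4t)·(I + t·N), where N is the 2×2 nilpotent shift.

After assembling e^{tJ} and conjugating by P, we get:

e^{tB} =
  [-t*exp(4*t) + exp(4*t), t*exp(4*t), -2*t*exp(4*t)]
  [3*t*exp(4*t), -3*t*exp(4*t) + exp(4*t), 6*t*exp(4*t)]
  [2*t*exp(4*t), -2*t*exp(4*t), 4*t*exp(4*t) + exp(4*t)]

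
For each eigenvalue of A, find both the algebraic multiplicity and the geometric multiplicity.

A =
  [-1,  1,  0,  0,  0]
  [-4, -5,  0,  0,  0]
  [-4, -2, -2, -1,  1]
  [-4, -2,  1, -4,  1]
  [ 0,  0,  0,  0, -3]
λ = -3: alg = 5, geom = 3

Step 1 — factor the characteristic polynomial to read off the algebraic multiplicities:
  χ_A(x) = (x + 3)^5

Step 2 — compute geometric multiplicities via the rank-nullity identity g(λ) = n − rank(A − λI):
  rank(A − (-3)·I) = 2, so dim ker(A − (-3)·I) = n − 2 = 3

Summary:
  λ = -3: algebraic multiplicity = 5, geometric multiplicity = 3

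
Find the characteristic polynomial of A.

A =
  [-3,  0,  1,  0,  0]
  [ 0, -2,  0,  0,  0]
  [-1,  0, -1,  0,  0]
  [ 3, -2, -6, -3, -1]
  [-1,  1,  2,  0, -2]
x^5 + 11*x^4 + 48*x^3 + 104*x^2 + 112*x + 48

Expanding det(x·I − A) (e.g. by cofactor expansion or by noting that A is similar to its Jordan form J, which has the same characteristic polynomial as A) gives
  χ_A(x) = x^5 + 11*x^4 + 48*x^3 + 104*x^2 + 112*x + 48
which factors as (x + 2)^4*(x + 3). The eigenvalues (with algebraic multiplicities) are λ = -3 with multiplicity 1, λ = -2 with multiplicity 4.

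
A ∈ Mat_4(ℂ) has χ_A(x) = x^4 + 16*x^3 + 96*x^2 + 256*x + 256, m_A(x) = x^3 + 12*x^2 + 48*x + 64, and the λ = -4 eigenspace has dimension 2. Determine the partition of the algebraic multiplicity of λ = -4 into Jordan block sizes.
Block sizes for λ = -4: [3, 1]

Step 1 — from the characteristic polynomial, algebraic multiplicity of λ = -4 is 4. From dim ker(A − (-4)·I) = 2, there are exactly 2 Jordan blocks for λ = -4.
Step 2 — from the minimal polynomial, the factor (x + 4)^3 tells us the largest block for λ = -4 has size 3.
Step 3 — with total size 4, 2 blocks, and largest block 3, the block sizes (in nonincreasing order) are [3, 1].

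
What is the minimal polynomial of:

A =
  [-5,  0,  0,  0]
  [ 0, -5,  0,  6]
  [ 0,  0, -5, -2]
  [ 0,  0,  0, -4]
x^2 + 9*x + 20

The characteristic polynomial is χ_A(x) = (x + 4)*(x + 5)^3, so the eigenvalues are known. The minimal polynomial is
  m_A(x) = Π_λ (x − λ)^{k_λ}
where k_λ is the size of the *largest* Jordan block for λ (equivalently, the smallest k with (A − λI)^k v = 0 for every generalised eigenvector v of λ).

  λ = -5: largest Jordan block has size 1, contributing (x + 5)
  λ = -4: largest Jordan block has size 1, contributing (x + 4)

So m_A(x) = (x + 4)*(x + 5) = x^2 + 9*x + 20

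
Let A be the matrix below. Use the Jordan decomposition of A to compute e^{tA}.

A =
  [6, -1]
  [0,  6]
e^{tA} =
  [exp(6*t), -t*exp(6*t)]
  [0, exp(6*t)]

Strategy: write A = P · J · P⁻¹ where J is a Jordan canonical form, so e^{tA} = P · e^{tJ} · P⁻¹, and e^{tJ} can be computed block-by-block.

A has Jordan form
J =
  [6, 1]
  [0, 6]
(up to reordering of blocks).

Per-block formulas:
  For a 2×2 Jordan block J_2(6): exp(t · J_2(6)) = e^(6t)·(I + t·N), where N is the 2×2 nilpotent shift.

After assembling e^{tJ} and conjugating by P, we get:

e^{tA} =
  [exp(6*t), -t*exp(6*t)]
  [0, exp(6*t)]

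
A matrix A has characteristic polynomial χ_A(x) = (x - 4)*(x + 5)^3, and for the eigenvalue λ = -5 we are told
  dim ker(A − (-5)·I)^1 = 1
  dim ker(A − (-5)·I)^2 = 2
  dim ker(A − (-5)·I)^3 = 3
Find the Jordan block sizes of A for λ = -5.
Block sizes for λ = -5: [3]

From the dimensions of kernels of powers, the number of Jordan blocks of size at least j is d_j − d_{j−1} where d_j = dim ker(N^j) (with d_0 = 0). Computing the differences gives [1, 1, 1].
The number of blocks of size exactly k is (#blocks of size ≥ k) − (#blocks of size ≥ k + 1), so the partition is: 1 block(s) of size 3.
In nonincreasing order the block sizes are [3].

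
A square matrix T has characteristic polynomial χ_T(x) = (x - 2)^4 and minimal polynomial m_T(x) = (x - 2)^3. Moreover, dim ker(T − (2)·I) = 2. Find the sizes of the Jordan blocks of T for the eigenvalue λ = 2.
Block sizes for λ = 2: [3, 1]

Step 1 — from the characteristic polynomial, algebraic multiplicity of λ = 2 is 4. From dim ker(T − (2)·I) = 2, there are exactly 2 Jordan blocks for λ = 2.
Step 2 — from the minimal polynomial, the factor (x − 2)^3 tells us the largest block for λ = 2 has size 3.
Step 3 — with total size 4, 2 blocks, and largest block 3, the block sizes (in nonincreasing order) are [3, 1].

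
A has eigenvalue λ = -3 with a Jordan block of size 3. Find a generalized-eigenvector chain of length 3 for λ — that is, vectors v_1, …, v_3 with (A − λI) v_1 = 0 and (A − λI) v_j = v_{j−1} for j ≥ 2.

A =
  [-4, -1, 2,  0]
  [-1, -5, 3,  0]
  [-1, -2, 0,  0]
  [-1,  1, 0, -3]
A Jordan chain for λ = -3 of length 3:
v_1 = (-1, -1, -1, -1)ᵀ
v_2 = (-1, -2, -2, 1)ᵀ
v_3 = (0, 1, 0, 0)ᵀ

Let N = A − (-3)·I. We want v_3 with N^3 v_3 = 0 but N^2 v_3 ≠ 0; then v_{j-1} := N · v_j for j = 3, …, 2.

Pick v_3 = (0, 1, 0, 0)ᵀ.
Then v_2 = N · v_3 = (-1, -2, -2, 1)ᵀ.
Then v_1 = N · v_2 = (-1, -1, -1, -1)ᵀ.

Sanity check: (A − (-3)·I) v_1 = (0, 0, 0, 0)ᵀ = 0. ✓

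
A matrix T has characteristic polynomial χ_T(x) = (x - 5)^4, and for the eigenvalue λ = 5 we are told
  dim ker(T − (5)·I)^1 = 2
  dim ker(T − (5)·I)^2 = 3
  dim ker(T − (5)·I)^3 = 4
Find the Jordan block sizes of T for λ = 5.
Block sizes for λ = 5: [3, 1]

From the dimensions of kernels of powers, the number of Jordan blocks of size at least j is d_j − d_{j−1} where d_j = dim ker(N^j) (with d_0 = 0). Computing the differences gives [2, 1, 1].
The number of blocks of size exactly k is (#blocks of size ≥ k) − (#blocks of size ≥ k + 1), so the partition is: 1 block(s) of size 1, 1 block(s) of size 3.
In nonincreasing order the block sizes are [3, 1].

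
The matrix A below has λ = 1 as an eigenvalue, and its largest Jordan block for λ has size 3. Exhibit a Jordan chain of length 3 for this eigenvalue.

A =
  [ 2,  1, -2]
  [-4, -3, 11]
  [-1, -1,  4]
A Jordan chain for λ = 1 of length 3:
v_1 = (-1, 1, 0)ᵀ
v_2 = (1, -4, -1)ᵀ
v_3 = (1, 0, 0)ᵀ

Let N = A − (1)·I. We want v_3 with N^3 v_3 = 0 but N^2 v_3 ≠ 0; then v_{j-1} := N · v_j for j = 3, …, 2.

Pick v_3 = (1, 0, 0)ᵀ.
Then v_2 = N · v_3 = (1, -4, -1)ᵀ.
Then v_1 = N · v_2 = (-1, 1, 0)ᵀ.

Sanity check: (A − (1)·I) v_1 = (0, 0, 0)ᵀ = 0. ✓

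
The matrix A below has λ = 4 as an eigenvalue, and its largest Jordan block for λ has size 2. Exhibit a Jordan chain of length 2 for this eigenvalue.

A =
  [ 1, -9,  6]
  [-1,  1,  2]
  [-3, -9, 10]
A Jordan chain for λ = 4 of length 2:
v_1 = (-3, -1, -3)ᵀ
v_2 = (1, 0, 0)ᵀ

Let N = A − (4)·I. We want v_2 with N^2 v_2 = 0 but N^1 v_2 ≠ 0; then v_{j-1} := N · v_j for j = 2, …, 2.

Pick v_2 = (1, 0, 0)ᵀ.
Then v_1 = N · v_2 = (-3, -1, -3)ᵀ.

Sanity check: (A − (4)·I) v_1 = (0, 0, 0)ᵀ = 0. ✓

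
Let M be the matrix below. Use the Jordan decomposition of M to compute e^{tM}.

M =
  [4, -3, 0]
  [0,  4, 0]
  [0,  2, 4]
e^{tM} =
  [exp(4*t), -3*t*exp(4*t), 0]
  [0, exp(4*t), 0]
  [0, 2*t*exp(4*t), exp(4*t)]

Strategy: write M = P · J · P⁻¹ where J is a Jordan canonical form, so e^{tM} = P · e^{tJ} · P⁻¹, and e^{tJ} can be computed block-by-block.

M has Jordan form
J =
  [4, 1, 0]
  [0, 4, 0]
  [0, 0, 4]
(up to reordering of blocks).

Per-block formulas:
  For a 2×2 Jordan block J_2(4): exp(t · J_2(4)) = e^(4t)·(I + t·N), where N is the 2×2 nilpotent shift.
  For a 1×1 block at λ = 4: exp(t · [4]) = [e^(4t)].

After assembling e^{tJ} and conjugating by P, we get:

e^{tM} =
  [exp(4*t), -3*t*exp(4*t), 0]
  [0, exp(4*t), 0]
  [0, 2*t*exp(4*t), exp(4*t)]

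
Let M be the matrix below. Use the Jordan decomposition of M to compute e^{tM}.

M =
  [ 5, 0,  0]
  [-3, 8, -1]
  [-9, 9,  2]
e^{tM} =
  [exp(5*t), 0, 0]
  [-3*t*exp(5*t), 3*t*exp(5*t) + exp(5*t), -t*exp(5*t)]
  [-9*t*exp(5*t), 9*t*exp(5*t), -3*t*exp(5*t) + exp(5*t)]

Strategy: write M = P · J · P⁻¹ where J is a Jordan canonical form, so e^{tM} = P · e^{tJ} · P⁻¹, and e^{tJ} can be computed block-by-block.

M has Jordan form
J =
  [5, 1, 0]
  [0, 5, 0]
  [0, 0, 5]
(up to reordering of blocks).

Per-block formulas:
  For a 2×2 Jordan block J_2(5): exp(t · J_2(5)) = e^(5t)·(I + t·N), where N is the 2×2 nilpotent shift.
  For a 1×1 block at λ = 5: exp(t · [5]) = [e^(5t)].

After assembling e^{tJ} and conjugating by P, we get:

e^{tM} =
  [exp(5*t), 0, 0]
  [-3*t*exp(5*t), 3*t*exp(5*t) + exp(5*t), -t*exp(5*t)]
  [-9*t*exp(5*t), 9*t*exp(5*t), -3*t*exp(5*t) + exp(5*t)]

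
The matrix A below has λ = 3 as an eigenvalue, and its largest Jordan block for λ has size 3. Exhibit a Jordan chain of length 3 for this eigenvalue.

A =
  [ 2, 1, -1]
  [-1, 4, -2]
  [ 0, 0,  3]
A Jordan chain for λ = 3 of length 3:
v_1 = (-1, -1, 0)ᵀ
v_2 = (-1, -2, 0)ᵀ
v_3 = (0, 0, 1)ᵀ

Let N = A − (3)·I. We want v_3 with N^3 v_3 = 0 but N^2 v_3 ≠ 0; then v_{j-1} := N · v_j for j = 3, …, 2.

Pick v_3 = (0, 0, 1)ᵀ.
Then v_2 = N · v_3 = (-1, -2, 0)ᵀ.
Then v_1 = N · v_2 = (-1, -1, 0)ᵀ.

Sanity check: (A − (3)·I) v_1 = (0, 0, 0)ᵀ = 0. ✓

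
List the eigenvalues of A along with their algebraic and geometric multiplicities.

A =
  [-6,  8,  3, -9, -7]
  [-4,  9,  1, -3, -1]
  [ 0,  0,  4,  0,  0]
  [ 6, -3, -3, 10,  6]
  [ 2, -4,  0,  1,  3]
λ = 4: alg = 5, geom = 2

Step 1 — factor the characteristic polynomial to read off the algebraic multiplicities:
  χ_A(x) = (x - 4)^5

Step 2 — compute geometric multiplicities via the rank-nullity identity g(λ) = n − rank(A − λI):
  rank(A − (4)·I) = 3, so dim ker(A − (4)·I) = n − 3 = 2

Summary:
  λ = 4: algebraic multiplicity = 5, geometric multiplicity = 2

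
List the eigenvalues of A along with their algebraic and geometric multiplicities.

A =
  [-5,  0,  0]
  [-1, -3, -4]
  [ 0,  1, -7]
λ = -5: alg = 3, geom = 1

Step 1 — factor the characteristic polynomial to read off the algebraic multiplicities:
  χ_A(x) = (x + 5)^3

Step 2 — compute geometric multiplicities via the rank-nullity identity g(λ) = n − rank(A − λI):
  rank(A − (-5)·I) = 2, so dim ker(A − (-5)·I) = n − 2 = 1

Summary:
  λ = -5: algebraic multiplicity = 3, geometric multiplicity = 1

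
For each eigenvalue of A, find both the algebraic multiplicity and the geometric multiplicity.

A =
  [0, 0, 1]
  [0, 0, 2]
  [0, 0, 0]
λ = 0: alg = 3, geom = 2

Step 1 — factor the characteristic polynomial to read off the algebraic multiplicities:
  χ_A(x) = x^3

Step 2 — compute geometric multiplicities via the rank-nullity identity g(λ) = n − rank(A − λI):
  rank(A − (0)·I) = 1, so dim ker(A − (0)·I) = n − 1 = 2

Summary:
  λ = 0: algebraic multiplicity = 3, geometric multiplicity = 2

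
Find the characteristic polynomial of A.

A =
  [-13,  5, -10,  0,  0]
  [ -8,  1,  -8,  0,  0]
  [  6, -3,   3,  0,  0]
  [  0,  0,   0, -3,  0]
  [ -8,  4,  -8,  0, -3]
x^5 + 15*x^4 + 90*x^3 + 270*x^2 + 405*x + 243

Expanding det(x·I − A) (e.g. by cofactor expansion or by noting that A is similar to its Jordan form J, which has the same characteristic polynomial as A) gives
  χ_A(x) = x^5 + 15*x^4 + 90*x^3 + 270*x^2 + 405*x + 243
which factors as (x + 3)^5. The eigenvalues (with algebraic multiplicities) are λ = -3 with multiplicity 5.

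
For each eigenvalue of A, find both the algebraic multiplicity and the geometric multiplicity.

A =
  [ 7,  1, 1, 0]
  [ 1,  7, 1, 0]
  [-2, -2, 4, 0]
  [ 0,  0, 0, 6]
λ = 6: alg = 4, geom = 3

Step 1 — factor the characteristic polynomial to read off the algebraic multiplicities:
  χ_A(x) = (x - 6)^4

Step 2 — compute geometric multiplicities via the rank-nullity identity g(λ) = n − rank(A − λI):
  rank(A − (6)·I) = 1, so dim ker(A − (6)·I) = n − 1 = 3

Summary:
  λ = 6: algebraic multiplicity = 4, geometric multiplicity = 3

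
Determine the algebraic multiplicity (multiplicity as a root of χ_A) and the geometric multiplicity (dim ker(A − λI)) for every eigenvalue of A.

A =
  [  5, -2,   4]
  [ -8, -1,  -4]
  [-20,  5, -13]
λ = -3: alg = 3, geom = 2

Step 1 — factor the characteristic polynomial to read off the algebraic multiplicities:
  χ_A(x) = (x + 3)^3

Step 2 — compute geometric multiplicities via the rank-nullity identity g(λ) = n − rank(A − λI):
  rank(A − (-3)·I) = 1, so dim ker(A − (-3)·I) = n − 1 = 2

Summary:
  λ = -3: algebraic multiplicity = 3, geometric multiplicity = 2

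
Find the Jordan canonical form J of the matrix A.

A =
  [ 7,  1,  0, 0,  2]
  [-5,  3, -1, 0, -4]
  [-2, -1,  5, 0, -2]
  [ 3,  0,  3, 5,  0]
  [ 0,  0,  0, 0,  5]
J_3(5) ⊕ J_1(5) ⊕ J_1(5)

The characteristic polynomial is
  det(x·I − A) = x^5 - 25*x^4 + 250*x^3 - 1250*x^2 + 3125*x - 3125 = (x - 5)^5

Eigenvalues and multiplicities (the geometric multiplicity of λ is n − rank(A − λI), which equals the number of Jordan blocks for λ):
  λ = 5: algebraic multiplicity = 5, geometric multiplicity = 3

Determining the block sizes for each eigenvalue:
  λ = 5: with am = 5 and gm = 3, the partition is not yet determined (e.g. several partitions of 5 into 3 parts exist). Let N = A − (5)·I. Computing rank(N^1) = 2, rank(N^2) = 1, rank(N^3) = 0; the number of blocks of size ≥ j is rank(N^{j−1}) − rank(N^j), giving [3, 1, 1]. So we have 1 block(s) of size 3, 2 block(s) of size 1 → block sizes [3, 1, 1]

Assembling the blocks gives a Jordan form
J =
  [5, 1, 0, 0, 0]
  [0, 5, 1, 0, 0]
  [0, 0, 5, 0, 0]
  [0, 0, 0, 5, 0]
  [0, 0, 0, 0, 5]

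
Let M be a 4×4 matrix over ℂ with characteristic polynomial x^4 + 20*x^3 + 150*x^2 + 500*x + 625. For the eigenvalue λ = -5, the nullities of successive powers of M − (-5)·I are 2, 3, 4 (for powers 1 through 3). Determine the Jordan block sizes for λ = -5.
Block sizes for λ = -5: [3, 1]

From the dimensions of kernels of powers, the number of Jordan blocks of size at least j is d_j − d_{j−1} where d_j = dim ker(N^j) (with d_0 = 0). Computing the differences gives [2, 1, 1].
The number of blocks of size exactly k is (#blocks of size ≥ k) − (#blocks of size ≥ k + 1), so the partition is: 1 block(s) of size 1, 1 block(s) of size 3.
In nonincreasing order the block sizes are [3, 1].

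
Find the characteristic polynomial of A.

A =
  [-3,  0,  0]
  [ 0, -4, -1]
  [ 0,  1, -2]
x^3 + 9*x^2 + 27*x + 27

Expanding det(x·I − A) (e.g. by cofactor expansion or by noting that A is similar to its Jordan form J, which has the same characteristic polynomial as A) gives
  χ_A(x) = x^3 + 9*x^2 + 27*x + 27
which factors as (x + 3)^3. The eigenvalues (with algebraic multiplicities) are λ = -3 with multiplicity 3.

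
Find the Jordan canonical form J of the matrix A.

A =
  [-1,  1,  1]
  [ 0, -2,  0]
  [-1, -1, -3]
J_2(-2) ⊕ J_1(-2)

The characteristic polynomial is
  det(x·I − A) = x^3 + 6*x^2 + 12*x + 8 = (x + 2)^3

Eigenvalues and multiplicities (the geometric multiplicity of λ is n − rank(A − λI), which equals the number of Jordan blocks for λ):
  λ = -2: algebraic multiplicity = 3, geometric multiplicity = 2

Determining the block sizes for each eigenvalue:
  λ = -2: 2 blocks summing to 3 forces exactly one block of size 2 and the rest size 1 → block sizes [2, 1]

Assembling the blocks gives a Jordan form
J =
  [-2,  1,  0]
  [ 0, -2,  0]
  [ 0,  0, -2]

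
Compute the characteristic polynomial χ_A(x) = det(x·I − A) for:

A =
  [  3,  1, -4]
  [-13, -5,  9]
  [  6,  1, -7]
x^3 + 9*x^2 + 27*x + 27

Expanding det(x·I − A) (e.g. by cofactor expansion or by noting that A is similar to its Jordan form J, which has the same characteristic polynomial as A) gives
  χ_A(x) = x^3 + 9*x^2 + 27*x + 27
which factors as (x + 3)^3. The eigenvalues (with algebraic multiplicities) are λ = -3 with multiplicity 3.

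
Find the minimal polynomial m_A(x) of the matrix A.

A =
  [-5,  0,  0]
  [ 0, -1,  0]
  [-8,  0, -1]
x^2 + 6*x + 5

The characteristic polynomial is χ_A(x) = (x + 1)^2*(x + 5), so the eigenvalues are known. The minimal polynomial is
  m_A(x) = Π_λ (x − λ)^{k_λ}
where k_λ is the size of the *largest* Jordan block for λ (equivalently, the smallest k with (A − λI)^k v = 0 for every generalised eigenvector v of λ).

  λ = -5: largest Jordan block has size 1, contributing (x + 5)
  λ = -1: largest Jordan block has size 1, contributing (x + 1)

So m_A(x) = (x + 1)*(x + 5) = x^2 + 6*x + 5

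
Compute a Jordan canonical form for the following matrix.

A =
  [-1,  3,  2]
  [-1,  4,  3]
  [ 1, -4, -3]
J_3(0)

The characteristic polynomial is
  det(x·I − A) = x^3

Eigenvalues and multiplicities (the geometric multiplicity of λ is n − rank(A − λI), which equals the number of Jordan blocks for λ):
  λ = 0: algebraic multiplicity = 3, geometric multiplicity = 1

Determining the block sizes for each eigenvalue:
  λ = 0: one block (gm = 1), so the single block has size am = 3 → block sizes [3]

Assembling the blocks gives a Jordan form
J =
  [0, 1, 0]
  [0, 0, 1]
  [0, 0, 0]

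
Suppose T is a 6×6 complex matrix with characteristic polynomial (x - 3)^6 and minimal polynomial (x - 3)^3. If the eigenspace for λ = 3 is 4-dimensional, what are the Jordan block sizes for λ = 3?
Block sizes for λ = 3: [3, 1, 1, 1]

Step 1 — from the characteristic polynomial, algebraic multiplicity of λ = 3 is 6. From dim ker(T − (3)·I) = 4, there are exactly 4 Jordan blocks for λ = 3.
Step 2 — from the minimal polynomial, the factor (x − 3)^3 tells us the largest block for λ = 3 has size 3.
Step 3 — with total size 6, 4 blocks, and largest block 3, the block sizes (in nonincreasing order) are [3, 1, 1, 1].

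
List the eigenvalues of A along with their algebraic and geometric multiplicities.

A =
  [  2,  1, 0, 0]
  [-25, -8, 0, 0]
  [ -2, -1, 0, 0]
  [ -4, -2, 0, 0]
λ = -3: alg = 2, geom = 1; λ = 0: alg = 2, geom = 2

Step 1 — factor the characteristic polynomial to read off the algebraic multiplicities:
  χ_A(x) = x^2*(x + 3)^2

Step 2 — compute geometric multiplicities via the rank-nullity identity g(λ) = n − rank(A − λI):
  rank(A − (-3)·I) = 3, so dim ker(A − (-3)·I) = n − 3 = 1
  rank(A − (0)·I) = 2, so dim ker(A − (0)·I) = n − 2 = 2

Summary:
  λ = -3: algebraic multiplicity = 2, geometric multiplicity = 1
  λ = 0: algebraic multiplicity = 2, geometric multiplicity = 2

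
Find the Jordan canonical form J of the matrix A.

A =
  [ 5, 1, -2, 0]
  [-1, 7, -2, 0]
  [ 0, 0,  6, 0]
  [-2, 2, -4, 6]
J_2(6) ⊕ J_1(6) ⊕ J_1(6)

The characteristic polynomial is
  det(x·I − A) = x^4 - 24*x^3 + 216*x^2 - 864*x + 1296 = (x - 6)^4

Eigenvalues and multiplicities (the geometric multiplicity of λ is n − rank(A − λI), which equals the number of Jordan blocks for λ):
  λ = 6: algebraic multiplicity = 4, geometric multiplicity = 3

Determining the block sizes for each eigenvalue:
  λ = 6: 3 blocks summing to 4 forces exactly one block of size 2 and the rest size 1 → block sizes [2, 1, 1]

Assembling the blocks gives a Jordan form
J =
  [6, 1, 0, 0]
  [0, 6, 0, 0]
  [0, 0, 6, 0]
  [0, 0, 0, 6]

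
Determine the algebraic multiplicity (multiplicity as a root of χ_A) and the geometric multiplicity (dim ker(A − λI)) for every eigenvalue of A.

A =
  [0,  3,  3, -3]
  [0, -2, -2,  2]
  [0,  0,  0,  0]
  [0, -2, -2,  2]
λ = 0: alg = 4, geom = 3

Step 1 — factor the characteristic polynomial to read off the algebraic multiplicities:
  χ_A(x) = x^4

Step 2 — compute geometric multiplicities via the rank-nullity identity g(λ) = n − rank(A − λI):
  rank(A − (0)·I) = 1, so dim ker(A − (0)·I) = n − 1 = 3

Summary:
  λ = 0: algebraic multiplicity = 4, geometric multiplicity = 3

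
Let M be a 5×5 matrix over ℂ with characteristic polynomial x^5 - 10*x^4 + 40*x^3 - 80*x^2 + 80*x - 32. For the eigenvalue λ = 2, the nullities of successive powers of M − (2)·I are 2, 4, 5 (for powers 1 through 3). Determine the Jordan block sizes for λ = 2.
Block sizes for λ = 2: [3, 2]

From the dimensions of kernels of powers, the number of Jordan blocks of size at least j is d_j − d_{j−1} where d_j = dim ker(N^j) (with d_0 = 0). Computing the differences gives [2, 2, 1].
The number of blocks of size exactly k is (#blocks of size ≥ k) − (#blocks of size ≥ k + 1), so the partition is: 1 block(s) of size 2, 1 block(s) of size 3.
In nonincreasing order the block sizes are [3, 2].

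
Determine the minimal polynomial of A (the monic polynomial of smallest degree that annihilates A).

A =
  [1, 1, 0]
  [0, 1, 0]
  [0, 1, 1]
x^2 - 2*x + 1

The characteristic polynomial is χ_A(x) = (x - 1)^3, so the eigenvalues are known. The minimal polynomial is
  m_A(x) = Π_λ (x − λ)^{k_λ}
where k_λ is the size of the *largest* Jordan block for λ (equivalently, the smallest k with (A − λI)^k v = 0 for every generalised eigenvector v of λ).

  λ = 1: largest Jordan block has size 2, contributing (x − 1)^2

So m_A(x) = (x - 1)^2 = x^2 - 2*x + 1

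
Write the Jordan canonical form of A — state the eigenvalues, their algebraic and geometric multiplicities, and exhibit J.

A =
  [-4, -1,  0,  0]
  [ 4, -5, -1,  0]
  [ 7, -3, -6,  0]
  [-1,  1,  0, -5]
J_3(-5) ⊕ J_1(-5)

The characteristic polynomial is
  det(x·I − A) = x^4 + 20*x^3 + 150*x^2 + 500*x + 625 = (x + 5)^4

Eigenvalues and multiplicities (the geometric multiplicity of λ is n − rank(A − λI), which equals the number of Jordan blocks for λ):
  λ = -5: algebraic multiplicity = 4, geometric multiplicity = 2

Determining the block sizes for each eigenvalue:
  λ = -5: with am = 4 and gm = 2, the partition is not yet determined (e.g. several partitions of 4 into 2 parts exist). Let N = A − (-5)·I. Computing rank(N^1) = 2, rank(N^2) = 1, rank(N^3) = 0; the number of blocks of size ≥ j is rank(N^{j−1}) − rank(N^j), giving [2, 1, 1]. So we have 1 block(s) of size 3, 1 block(s) of size 1 → block sizes [3, 1]

Assembling the blocks gives a Jordan form
J =
  [-5,  1,  0,  0]
  [ 0, -5,  1,  0]
  [ 0,  0, -5,  0]
  [ 0,  0,  0, -5]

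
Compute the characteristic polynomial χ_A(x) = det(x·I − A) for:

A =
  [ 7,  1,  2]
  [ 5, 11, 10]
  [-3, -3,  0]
x^3 - 18*x^2 + 108*x - 216

Expanding det(x·I − A) (e.g. by cofactor expansion or by noting that A is similar to its Jordan form J, which has the same characteristic polynomial as A) gives
  χ_A(x) = x^3 - 18*x^2 + 108*x - 216
which factors as (x - 6)^3. The eigenvalues (with algebraic multiplicities) are λ = 6 with multiplicity 3.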